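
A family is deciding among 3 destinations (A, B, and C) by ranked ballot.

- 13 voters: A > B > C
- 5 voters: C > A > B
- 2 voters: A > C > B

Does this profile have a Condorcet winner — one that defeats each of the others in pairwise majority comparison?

Head-to-head results (20 voters total):
A vs B: A wins 20–0.
A vs C: A wins 15–5.
B vs C: B wins 13–7.
A beats each rival — B (20–0), C (15–5) — so A is the Condorcet winner.

Yes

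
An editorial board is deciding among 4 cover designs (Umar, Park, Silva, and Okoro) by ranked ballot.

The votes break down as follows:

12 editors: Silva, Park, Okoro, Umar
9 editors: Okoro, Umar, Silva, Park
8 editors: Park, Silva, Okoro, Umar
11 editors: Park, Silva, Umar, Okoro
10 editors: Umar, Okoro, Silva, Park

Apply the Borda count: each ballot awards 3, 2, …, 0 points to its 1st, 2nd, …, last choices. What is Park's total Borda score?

Borda scores:
  Umar: 12·0 + 9·2 + 8·0 + 11·1 + 10·3 = 59
  Park: 12·2 + 9·0 + 8·3 + 11·3 + 10·0 = 81
  Silva: 12·3 + 9·1 + 8·2 + 11·2 + 10·1 = 93
  Okoro: 12·1 + 9·3 + 8·1 + 11·0 + 10·2 = 67

81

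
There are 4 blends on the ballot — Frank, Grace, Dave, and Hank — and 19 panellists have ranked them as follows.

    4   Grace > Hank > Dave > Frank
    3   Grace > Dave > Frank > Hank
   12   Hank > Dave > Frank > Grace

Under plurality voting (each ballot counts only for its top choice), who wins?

Hank

First-place vote totals:
  Frank: 0
  Grace: 7
  Dave: 0
  Hank: 12
Hank has the most first-place votes.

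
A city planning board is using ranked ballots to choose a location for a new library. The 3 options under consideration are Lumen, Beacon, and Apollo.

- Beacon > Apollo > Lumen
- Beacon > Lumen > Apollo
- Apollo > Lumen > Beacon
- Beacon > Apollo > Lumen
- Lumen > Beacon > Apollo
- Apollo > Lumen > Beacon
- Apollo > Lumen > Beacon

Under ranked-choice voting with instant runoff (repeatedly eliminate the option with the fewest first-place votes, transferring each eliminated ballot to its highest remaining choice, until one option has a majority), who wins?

Round 1: Beacon 3, Apollo 3, Lumen 1. Lumen has the fewest and is eliminated.
Round 2: Beacon 4, Apollo 3. Beacon has a majority.

Beacon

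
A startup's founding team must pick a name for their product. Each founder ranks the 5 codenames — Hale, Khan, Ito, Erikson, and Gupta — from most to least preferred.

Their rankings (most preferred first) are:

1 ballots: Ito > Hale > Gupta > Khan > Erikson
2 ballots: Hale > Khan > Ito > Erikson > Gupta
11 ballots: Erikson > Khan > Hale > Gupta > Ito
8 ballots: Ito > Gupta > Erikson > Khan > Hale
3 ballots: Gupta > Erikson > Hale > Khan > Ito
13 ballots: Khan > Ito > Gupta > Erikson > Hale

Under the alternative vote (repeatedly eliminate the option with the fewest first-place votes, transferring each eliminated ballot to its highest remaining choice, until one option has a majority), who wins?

Erikson

Round 1: Khan 13, Erikson 11, Ito 9, Gupta 3, Hale 2. Hale has the fewest and is eliminated.
Round 2: Khan 15, Erikson 11, Ito 9, Gupta 3. Gupta has the fewest and is eliminated.
Round 3: Khan 15, Erikson 14, Ito 9. Ito has the fewest and is eliminated.
Round 4: Erikson 22, Khan 16. Erikson has a majority.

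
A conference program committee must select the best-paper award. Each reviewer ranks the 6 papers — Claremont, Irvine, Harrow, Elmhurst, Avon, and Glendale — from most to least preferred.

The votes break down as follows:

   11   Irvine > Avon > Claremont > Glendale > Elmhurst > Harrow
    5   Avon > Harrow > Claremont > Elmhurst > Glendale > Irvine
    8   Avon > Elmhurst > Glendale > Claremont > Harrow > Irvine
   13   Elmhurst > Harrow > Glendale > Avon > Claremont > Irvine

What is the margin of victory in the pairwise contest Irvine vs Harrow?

Ballots ranking Irvine above Harrow: 11.
Ballots ranking Harrow above Irvine: 5+8+13 = 26.
Harrow wins 26–11, a margin of 15.

15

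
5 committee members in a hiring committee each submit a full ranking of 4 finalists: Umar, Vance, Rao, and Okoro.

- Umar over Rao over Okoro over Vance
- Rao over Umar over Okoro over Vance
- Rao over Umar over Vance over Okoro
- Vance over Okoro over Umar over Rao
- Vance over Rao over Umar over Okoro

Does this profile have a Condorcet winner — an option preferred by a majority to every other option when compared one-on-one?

Head-to-head results (5 voters total):
Umar vs Vance: Umar wins 3–2.
Umar vs Rao: Rao wins 3–2.
Umar vs Okoro: Umar wins 4–1.
Vance vs Rao: Rao wins 3–2.
Vance vs Okoro: Vance wins 3–2.
Rao vs Okoro: Rao wins 4–1.
Rao beats each rival — Umar (3–2), Vance (3–2), Okoro (4–1) — so Rao is the Condorcet winner.

Yes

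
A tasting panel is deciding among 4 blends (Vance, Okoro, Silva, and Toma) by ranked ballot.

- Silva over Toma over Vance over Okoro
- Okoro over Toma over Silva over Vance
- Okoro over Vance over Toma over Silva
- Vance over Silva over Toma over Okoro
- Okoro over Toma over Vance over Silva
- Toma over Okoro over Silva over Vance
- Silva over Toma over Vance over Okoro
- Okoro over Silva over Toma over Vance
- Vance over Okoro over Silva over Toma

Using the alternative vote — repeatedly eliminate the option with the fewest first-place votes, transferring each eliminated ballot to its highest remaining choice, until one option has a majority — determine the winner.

Round 1: Okoro 4, Vance 2, Silva 2, Toma 1. Toma has the fewest and is eliminated.
Round 2: Okoro 5, Vance 2, Silva 2. Okoro has a majority.

Okoro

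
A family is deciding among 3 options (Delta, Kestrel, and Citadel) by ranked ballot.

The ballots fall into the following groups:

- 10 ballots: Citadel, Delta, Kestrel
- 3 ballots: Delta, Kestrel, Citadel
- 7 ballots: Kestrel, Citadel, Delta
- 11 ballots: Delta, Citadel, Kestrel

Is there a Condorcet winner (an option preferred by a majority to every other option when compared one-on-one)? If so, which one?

Head-to-head results (31 voters total):
Delta vs Kestrel: Delta wins 24–7.
Delta vs Citadel: Citadel wins 17–14.
Kestrel vs Citadel: Citadel wins 21–10.
Citadel beats each rival — Delta (17–14), Kestrel (21–10) — so Citadel is the Condorcet winner.

Citadel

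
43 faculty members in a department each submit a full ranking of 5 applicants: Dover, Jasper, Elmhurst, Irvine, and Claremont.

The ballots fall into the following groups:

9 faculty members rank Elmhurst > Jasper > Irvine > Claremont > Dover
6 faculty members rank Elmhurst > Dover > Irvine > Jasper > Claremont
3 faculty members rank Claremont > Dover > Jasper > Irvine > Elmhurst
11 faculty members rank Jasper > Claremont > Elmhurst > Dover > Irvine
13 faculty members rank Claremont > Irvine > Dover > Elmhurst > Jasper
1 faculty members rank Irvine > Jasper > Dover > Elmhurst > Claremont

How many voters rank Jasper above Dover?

21

Ballots ranking Jasper above Dover: 9+11+1 = 21.
Ballots ranking Dover above Jasper: 6+3+13 = 22.
So 21 of 43 voters prefer Jasper to Dover.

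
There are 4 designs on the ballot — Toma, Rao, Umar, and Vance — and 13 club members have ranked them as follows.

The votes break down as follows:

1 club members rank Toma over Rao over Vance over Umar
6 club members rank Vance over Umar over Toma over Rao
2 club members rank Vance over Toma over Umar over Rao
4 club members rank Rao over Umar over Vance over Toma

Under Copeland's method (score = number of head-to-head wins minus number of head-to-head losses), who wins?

Pairwise results:
  Toma vs Rao: Toma wins 9–4.
  Toma vs Umar: Umar wins 10–3.
  Toma vs Vance: Vance wins 12–1.
  Rao vs Umar: Umar wins 8–5.
  Rao vs Vance: Vance wins 8–5.
  Umar vs Vance: Vance wins 9–4.
Copeland scores (wins − losses):
  Toma: 1 − 2 = -1
  Rao: 0 − 3 = -3
  Umar: 2 − 1 = 1
  Vance: 3 − 0 = 3
Vance has the best Copeland score.

Vance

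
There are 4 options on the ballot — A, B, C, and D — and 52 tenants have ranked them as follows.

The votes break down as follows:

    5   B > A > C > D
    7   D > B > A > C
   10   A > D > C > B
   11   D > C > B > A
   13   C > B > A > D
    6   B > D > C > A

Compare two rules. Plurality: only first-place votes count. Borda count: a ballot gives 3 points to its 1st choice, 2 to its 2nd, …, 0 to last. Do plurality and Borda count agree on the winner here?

Plurality first-place counts: A 10, B 11, C 13, D 18 → D.
Borda totals: A 60, B 84, C 82, D 86 → D.
The two rules agree on D.

Yes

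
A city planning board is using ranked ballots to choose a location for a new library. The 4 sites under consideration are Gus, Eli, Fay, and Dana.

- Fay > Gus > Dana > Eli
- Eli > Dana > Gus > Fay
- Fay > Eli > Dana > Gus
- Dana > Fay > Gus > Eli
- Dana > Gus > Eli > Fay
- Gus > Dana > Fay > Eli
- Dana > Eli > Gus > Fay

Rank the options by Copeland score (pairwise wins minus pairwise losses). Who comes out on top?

Dana

Pairwise results:
  Gus vs Eli: Gus wins 4–3.
  Gus vs Fay: Gus wins 4–3.
  Gus vs Dana: Dana wins 5–2.
  Eli vs Fay: Fay wins 4–3.
  Eli vs Dana: Dana wins 5–2.
  Fay vs Dana: Dana wins 5–2.
Copeland scores (wins − losses):
  Gus: 2 − 1 = 1
  Eli: 0 − 3 = -3
  Fay: 1 − 2 = -1
  Dana: 3 − 0 = 3
Dana has the best Copeland score.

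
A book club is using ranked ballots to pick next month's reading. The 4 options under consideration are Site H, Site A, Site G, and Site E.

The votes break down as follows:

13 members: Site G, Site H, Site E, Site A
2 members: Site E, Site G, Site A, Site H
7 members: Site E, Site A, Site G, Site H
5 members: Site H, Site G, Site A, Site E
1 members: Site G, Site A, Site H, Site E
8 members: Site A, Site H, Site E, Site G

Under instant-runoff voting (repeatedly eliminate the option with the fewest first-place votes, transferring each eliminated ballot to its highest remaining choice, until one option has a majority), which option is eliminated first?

Site H

Round 1: Site G 14, Site E 9, Site A 8, Site H 5. Site H has the fewest and is eliminated.
Round 2: Site G 19, Site E 9, Site A 8. Site G has a majority.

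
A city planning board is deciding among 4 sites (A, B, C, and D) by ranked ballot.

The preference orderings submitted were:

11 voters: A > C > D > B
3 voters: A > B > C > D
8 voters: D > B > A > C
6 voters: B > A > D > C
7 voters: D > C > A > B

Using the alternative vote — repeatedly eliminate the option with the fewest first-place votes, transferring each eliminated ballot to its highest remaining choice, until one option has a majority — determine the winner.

Round 1: D 15, A 14, B 6, C 0. C has the fewest and is eliminated.
Round 2: D 15, A 14, B 6. B has the fewest and is eliminated.
Round 3: A 20, D 15. A has a majority.

A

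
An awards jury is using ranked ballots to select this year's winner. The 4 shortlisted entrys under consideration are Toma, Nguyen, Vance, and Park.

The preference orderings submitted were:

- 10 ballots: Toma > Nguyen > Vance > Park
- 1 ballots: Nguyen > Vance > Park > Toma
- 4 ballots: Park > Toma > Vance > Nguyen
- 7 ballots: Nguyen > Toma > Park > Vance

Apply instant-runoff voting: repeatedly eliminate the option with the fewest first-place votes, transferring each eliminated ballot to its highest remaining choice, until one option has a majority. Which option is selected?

Toma

Round 1: Toma 10, Nguyen 8, Park 4, Vance 0. Vance has the fewest and is eliminated.
Round 2: Toma 10, Nguyen 8, Park 4. Park has the fewest and is eliminated.
Round 3: Toma 14, Nguyen 8. Toma has a majority.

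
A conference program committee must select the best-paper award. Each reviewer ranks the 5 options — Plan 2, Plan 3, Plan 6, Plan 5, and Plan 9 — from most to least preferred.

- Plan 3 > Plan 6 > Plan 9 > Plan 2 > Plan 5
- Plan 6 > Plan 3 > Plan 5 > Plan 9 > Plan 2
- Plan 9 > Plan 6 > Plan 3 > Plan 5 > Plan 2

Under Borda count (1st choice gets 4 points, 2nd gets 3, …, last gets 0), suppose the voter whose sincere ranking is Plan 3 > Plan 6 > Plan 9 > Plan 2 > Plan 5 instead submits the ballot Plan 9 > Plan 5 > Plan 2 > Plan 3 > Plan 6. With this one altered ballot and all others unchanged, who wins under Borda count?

Borda totals with the altered ballot: Plan 2 2, Plan 3 6, Plan 6 7, Plan 5 6, Plan 9 9.
The switch changes the winner from Plan 6 to Plan 9.

Plan 9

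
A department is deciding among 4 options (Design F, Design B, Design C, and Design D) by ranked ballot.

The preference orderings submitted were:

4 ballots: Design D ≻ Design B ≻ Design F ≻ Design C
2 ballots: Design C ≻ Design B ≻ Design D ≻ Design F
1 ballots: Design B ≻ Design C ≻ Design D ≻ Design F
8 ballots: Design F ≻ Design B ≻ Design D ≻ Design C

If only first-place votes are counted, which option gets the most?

First-place vote totals:
  Design F: 8
  Design B: 1
  Design C: 2
  Design D: 4
Design F has the most first-place votes.

Design F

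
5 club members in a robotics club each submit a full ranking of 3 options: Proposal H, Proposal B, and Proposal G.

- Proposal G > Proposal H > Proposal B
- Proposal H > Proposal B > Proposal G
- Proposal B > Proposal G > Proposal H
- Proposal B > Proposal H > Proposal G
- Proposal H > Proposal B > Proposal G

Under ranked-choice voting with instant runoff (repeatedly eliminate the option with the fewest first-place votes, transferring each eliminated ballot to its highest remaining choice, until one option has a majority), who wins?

Proposal H

Round 1: Proposal H 2, Proposal B 2, Proposal G 1. Proposal G has the fewest and is eliminated.
Round 2: Proposal H 3, Proposal B 2. Proposal H has a majority.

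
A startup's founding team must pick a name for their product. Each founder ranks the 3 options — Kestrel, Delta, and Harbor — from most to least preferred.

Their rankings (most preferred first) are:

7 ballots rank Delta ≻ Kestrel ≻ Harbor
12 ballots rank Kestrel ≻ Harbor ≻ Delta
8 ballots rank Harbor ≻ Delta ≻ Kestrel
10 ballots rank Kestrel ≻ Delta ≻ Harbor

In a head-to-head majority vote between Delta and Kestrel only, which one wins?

Ballots ranking Delta above Kestrel: 7+8 = 15.
Ballots ranking Kestrel above Delta: 12+10 = 22.
Kestrel wins the head-to-head, 22–15.

Kestrel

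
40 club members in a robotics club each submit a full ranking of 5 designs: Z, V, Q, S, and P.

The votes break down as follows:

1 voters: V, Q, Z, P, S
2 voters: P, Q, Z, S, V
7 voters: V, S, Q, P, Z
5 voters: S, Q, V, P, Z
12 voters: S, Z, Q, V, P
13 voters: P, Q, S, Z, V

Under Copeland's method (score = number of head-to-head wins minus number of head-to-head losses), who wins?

Pairwise results:
  Z vs V: Z wins 27–13.
  Z vs Q: Q wins 28–12.
  Z vs S: S wins 37–3.
  Z vs P: P wins 27–13.
  V vs Q: Q wins 32–8.
  V vs S: S wins 32–8.
  V vs P: V wins 25–15.
  Q vs S: S wins 24–16.
  Q vs P: Q wins 25–15.
  S vs P: S wins 24–16.
Copeland scores (wins − losses):
  Z: 1 − 3 = -2
  V: 1 − 3 = -2
  Q: 3 − 1 = 2
  S: 4 − 0 = 4
  P: 1 − 3 = -2
S has the best Copeland score.

S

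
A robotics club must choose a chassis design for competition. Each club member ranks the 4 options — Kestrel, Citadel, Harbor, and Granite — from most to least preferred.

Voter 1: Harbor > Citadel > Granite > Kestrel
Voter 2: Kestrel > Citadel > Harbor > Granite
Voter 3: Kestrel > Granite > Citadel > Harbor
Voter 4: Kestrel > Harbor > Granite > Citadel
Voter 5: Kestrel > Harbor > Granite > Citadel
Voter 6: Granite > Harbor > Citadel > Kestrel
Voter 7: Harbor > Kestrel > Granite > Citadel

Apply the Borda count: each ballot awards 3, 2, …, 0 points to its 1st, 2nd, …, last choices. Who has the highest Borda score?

Borda scores:
  Kestrel: 0 + 3 + 3 + 3 + 3 + 0 + 2 = 14
  Citadel: 2 + 2 + 1 + 0 + 0 + 1 + 0 = 6
  Harbor: 3 + 1 + 0 + 2 + 2 + 2 + 3 = 13
  Granite: 1 + 0 + 2 + 1 + 1 + 3 + 1 = 9
Kestrel has the highest total.

Kestrel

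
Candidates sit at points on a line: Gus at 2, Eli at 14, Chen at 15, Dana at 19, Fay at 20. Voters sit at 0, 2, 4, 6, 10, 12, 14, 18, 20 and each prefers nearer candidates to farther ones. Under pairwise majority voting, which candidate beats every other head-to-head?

Eli

With single-peaked preferences on a line, the Condorcet winner is the candidate closest to the median voter.
The median voter (position 10) is closest to Eli at 14.
Check: Eli vs Fay — voters closer to Eli: 7 of 9.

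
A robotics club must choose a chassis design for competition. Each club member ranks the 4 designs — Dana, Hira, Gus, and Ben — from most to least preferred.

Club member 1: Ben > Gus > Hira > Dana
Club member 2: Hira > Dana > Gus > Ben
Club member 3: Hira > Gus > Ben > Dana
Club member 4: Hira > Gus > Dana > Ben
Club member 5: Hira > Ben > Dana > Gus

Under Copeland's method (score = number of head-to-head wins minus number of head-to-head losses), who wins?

Hira

Pairwise results:
  Dana vs Hira: Hira wins 5–0.
  Dana vs Gus: Gus wins 3–2.
  Dana vs Ben: Ben wins 3–2.
  Hira vs Gus: Hira wins 4–1.
  Hira vs Ben: Hira wins 4–1.
  Gus vs Ben: Gus wins 3–2.
Copeland scores (wins − losses):
  Dana: 0 − 3 = -3
  Hira: 3 − 0 = 3
  Gus: 2 − 1 = 1
  Ben: 1 − 2 = -1
Hira has the best Copeland score.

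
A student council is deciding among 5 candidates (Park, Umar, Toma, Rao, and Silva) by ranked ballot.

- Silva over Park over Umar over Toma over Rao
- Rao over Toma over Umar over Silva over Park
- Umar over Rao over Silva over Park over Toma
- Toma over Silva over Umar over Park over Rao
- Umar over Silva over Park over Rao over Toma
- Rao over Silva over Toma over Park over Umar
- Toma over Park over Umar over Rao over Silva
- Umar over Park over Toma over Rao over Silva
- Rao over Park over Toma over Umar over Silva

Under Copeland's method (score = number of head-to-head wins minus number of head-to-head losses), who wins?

Pairwise results:
  Park vs Umar: Umar wins 5–4.
  Park vs Toma: Park wins 5–4.
  Park vs Rao: Park wins 5–4.
  Park vs Silva: Silva wins 6–3.
  Umar vs Toma: Toma wins 5–4.
  Umar vs Rao: Umar wins 6–3.
  Umar vs Silva: Umar wins 6–3.
  Toma vs Rao: Rao wins 5–4.
  Toma vs Silva: Toma wins 5–4.
  Rao vs Silva: Rao wins 6–3.
Copeland scores (wins − losses):
  Park: 2 − 2 = 0
  Umar: 3 − 1 = 2
  Toma: 2 − 2 = 0
  Rao: 2 − 2 = 0
  Silva: 1 − 3 = -2
Umar has the best Copeland score.

Umar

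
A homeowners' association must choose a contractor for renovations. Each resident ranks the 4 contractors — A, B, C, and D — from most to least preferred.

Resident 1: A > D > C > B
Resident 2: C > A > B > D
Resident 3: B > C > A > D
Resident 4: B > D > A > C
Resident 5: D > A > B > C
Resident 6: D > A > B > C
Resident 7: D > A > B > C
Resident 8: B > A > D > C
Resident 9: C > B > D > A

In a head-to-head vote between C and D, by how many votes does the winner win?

3

Ballots ranking C above D: 3.
Ballots ranking D above C: 6.
D wins 6–3, a margin of 3.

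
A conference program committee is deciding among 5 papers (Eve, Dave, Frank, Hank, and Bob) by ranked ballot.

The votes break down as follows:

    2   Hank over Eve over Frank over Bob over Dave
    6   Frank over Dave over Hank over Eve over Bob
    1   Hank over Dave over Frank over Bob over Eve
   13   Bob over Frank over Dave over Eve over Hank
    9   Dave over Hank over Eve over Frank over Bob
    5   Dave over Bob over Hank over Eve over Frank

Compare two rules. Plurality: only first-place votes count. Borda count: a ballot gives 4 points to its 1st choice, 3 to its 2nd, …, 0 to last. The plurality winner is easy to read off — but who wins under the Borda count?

Plurality first-place counts: Eve 0, Dave 14, Frank 6, Hank 3, Bob 13 → Dave.
Borda totals: Eve 48, Dave 103, Frank 78, Hank 61, Bob 70 → Dave.

Dave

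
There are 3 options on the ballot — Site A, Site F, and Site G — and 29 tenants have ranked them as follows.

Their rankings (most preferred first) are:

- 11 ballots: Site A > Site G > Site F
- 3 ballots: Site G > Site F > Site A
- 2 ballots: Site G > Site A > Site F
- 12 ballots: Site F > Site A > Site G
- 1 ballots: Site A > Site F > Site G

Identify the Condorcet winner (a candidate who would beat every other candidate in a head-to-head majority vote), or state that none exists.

Head-to-head results (29 voters total):
Site A vs Site F: Site F wins 15–14.
Site A vs Site G: Site A wins 24–5.
Site F vs Site G: Site G wins 16–13.
No candidate beats all others: Site A beats Site G beats Site F beats Site A, a majority cycle.

None — there is no Condorcet winner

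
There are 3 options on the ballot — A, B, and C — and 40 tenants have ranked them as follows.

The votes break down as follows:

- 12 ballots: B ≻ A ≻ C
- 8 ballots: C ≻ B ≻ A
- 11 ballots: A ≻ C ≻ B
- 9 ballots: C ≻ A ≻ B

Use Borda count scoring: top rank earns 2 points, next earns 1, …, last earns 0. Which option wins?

Borda scores:
  A: 12·1 + 8·0 + 11·2 + 9·1 = 43
  B: 12·2 + 8·1 + 11·0 + 9·0 = 32
  C: 12·0 + 8·2 + 11·1 + 9·2 = 45
C has the highest total.

C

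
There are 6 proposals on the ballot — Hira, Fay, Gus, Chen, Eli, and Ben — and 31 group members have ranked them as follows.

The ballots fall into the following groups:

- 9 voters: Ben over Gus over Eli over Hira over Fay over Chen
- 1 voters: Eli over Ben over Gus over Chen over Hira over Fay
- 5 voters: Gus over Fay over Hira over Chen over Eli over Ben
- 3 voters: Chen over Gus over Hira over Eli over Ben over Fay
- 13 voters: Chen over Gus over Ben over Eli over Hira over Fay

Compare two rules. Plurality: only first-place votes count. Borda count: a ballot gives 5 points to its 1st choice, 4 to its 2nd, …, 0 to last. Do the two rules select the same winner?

No

Plurality first-place counts: Hira 0, Fay 0, Gus 5, Chen 16, Eli 1, Ben 9 → Chen.
Borda totals: Hira 56, Fay 29, Gus 128, Chen 92, Eli 69, Ben 91 → Gus.
The two rules disagree: plurality picks Chen, Borda picks Gus.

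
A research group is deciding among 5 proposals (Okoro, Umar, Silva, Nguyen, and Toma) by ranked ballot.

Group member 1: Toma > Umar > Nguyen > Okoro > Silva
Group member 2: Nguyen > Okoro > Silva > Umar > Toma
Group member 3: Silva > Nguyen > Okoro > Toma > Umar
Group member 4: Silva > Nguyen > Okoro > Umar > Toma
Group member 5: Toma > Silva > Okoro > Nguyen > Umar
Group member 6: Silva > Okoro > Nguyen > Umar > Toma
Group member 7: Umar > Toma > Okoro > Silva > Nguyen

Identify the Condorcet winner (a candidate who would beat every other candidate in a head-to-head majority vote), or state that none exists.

Silva

Head-to-head results (7 voters total):
Okoro vs Umar: Okoro wins 5–2.
Okoro vs Silva: Silva wins 4–3.
Okoro vs Nguyen: Nguyen wins 4–3.
Okoro vs Toma: Okoro wins 4–3.
Umar vs Silva: Silva wins 5–2.
Umar vs Nguyen: Nguyen wins 5–2.
Umar vs Toma: Umar wins 4–3.
Silva vs Nguyen: Silva wins 5–2.
Silva vs Toma: Silva wins 4–3.
Nguyen vs Toma: Nguyen wins 4–3.
Silva beats each rival — Okoro (4–3), Umar (5–2), Nguyen (5–2), Toma (4–3) — so Silva is the Condorcet winner.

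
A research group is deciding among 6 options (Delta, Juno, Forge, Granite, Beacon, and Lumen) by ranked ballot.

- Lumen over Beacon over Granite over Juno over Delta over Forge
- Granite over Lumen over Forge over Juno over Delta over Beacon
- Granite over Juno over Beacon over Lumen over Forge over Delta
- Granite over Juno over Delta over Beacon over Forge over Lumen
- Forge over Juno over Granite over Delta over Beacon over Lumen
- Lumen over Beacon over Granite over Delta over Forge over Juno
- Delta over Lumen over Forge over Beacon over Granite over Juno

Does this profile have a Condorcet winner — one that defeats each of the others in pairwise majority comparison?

Yes

Head-to-head results (7 voters total):
Delta vs Juno: Juno wins 5–2.
Delta vs Forge: Delta wins 4–3.
Delta vs Granite: Granite wins 6–1.
Delta vs Beacon: Delta wins 4–3.
Delta vs Lumen: Lumen wins 4–3.
Juno vs Forge: Forge wins 4–3.
Juno vs Granite: Granite wins 6–1.
Juno vs Beacon: Juno wins 4–3.
Juno vs Lumen: Lumen wins 4–3.
Forge vs Granite: Granite wins 5–2.
Forge vs Beacon: Beacon wins 4–3.
Forge vs Lumen: Lumen wins 5–2.
Granite vs Beacon: Granite wins 4–3.
Granite vs Lumen: Granite wins 4–3.
Beacon vs Lumen: Lumen wins 4–3.
Granite beats each rival — Delta (6–1), Juno (6–1), Forge (5–2), Beacon (4–3), Lumen (4–3) — so Granite is the Condorcet winner.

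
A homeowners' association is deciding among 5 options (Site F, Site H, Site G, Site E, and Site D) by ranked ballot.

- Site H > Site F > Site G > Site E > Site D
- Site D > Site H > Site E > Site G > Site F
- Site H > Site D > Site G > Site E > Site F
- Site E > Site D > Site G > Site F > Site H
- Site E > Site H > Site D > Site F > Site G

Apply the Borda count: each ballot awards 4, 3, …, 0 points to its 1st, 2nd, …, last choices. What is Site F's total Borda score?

Borda scores:
  Site F: 3 + 0 + 0 + 1 + 1 = 5
  Site H: 4 + 3 + 4 + 0 + 3 = 14
  Site G: 2 + 1 + 2 + 2 + 0 = 7
  Site E: 1 + 2 + 1 + 4 + 4 = 12
  Site D: 0 + 4 + 3 + 3 + 2 = 12

5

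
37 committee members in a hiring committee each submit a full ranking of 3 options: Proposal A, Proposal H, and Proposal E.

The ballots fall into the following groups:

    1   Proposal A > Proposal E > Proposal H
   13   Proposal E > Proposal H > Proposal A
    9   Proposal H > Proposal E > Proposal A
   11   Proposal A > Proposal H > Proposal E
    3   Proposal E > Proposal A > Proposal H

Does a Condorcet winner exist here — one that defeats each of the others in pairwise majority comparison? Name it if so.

Proposal H

Head-to-head results (37 voters total):
Proposal A vs Proposal H: Proposal H wins 22–15.
Proposal A vs Proposal E: Proposal E wins 25–12.
Proposal H vs Proposal E: Proposal H wins 20–17.
Proposal H beats each rival — Proposal A (22–15), Proposal E (20–17) — so Proposal H is the Condorcet winner.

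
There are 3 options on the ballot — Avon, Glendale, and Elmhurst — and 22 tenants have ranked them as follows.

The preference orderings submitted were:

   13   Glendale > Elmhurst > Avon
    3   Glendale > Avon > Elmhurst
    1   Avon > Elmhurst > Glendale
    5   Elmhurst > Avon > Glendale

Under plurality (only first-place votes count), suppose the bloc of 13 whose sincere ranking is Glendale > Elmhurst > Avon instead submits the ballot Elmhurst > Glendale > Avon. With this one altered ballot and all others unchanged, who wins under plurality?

Elmhurst

First-place totals with the altered ballot: Avon 1, Glendale 3, Elmhurst 18.
The switch changes the winner from Glendale to Elmhurst.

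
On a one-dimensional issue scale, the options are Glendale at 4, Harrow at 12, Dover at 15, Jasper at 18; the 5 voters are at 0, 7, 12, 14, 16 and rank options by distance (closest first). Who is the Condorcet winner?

Harrow

With single-peaked preferences on a line, the Condorcet winner is the candidate closest to the median voter.
The median voter (position 12) is closest to Harrow at 12.
Check: Harrow vs Jasper — voters closer to Harrow: 4 of 5.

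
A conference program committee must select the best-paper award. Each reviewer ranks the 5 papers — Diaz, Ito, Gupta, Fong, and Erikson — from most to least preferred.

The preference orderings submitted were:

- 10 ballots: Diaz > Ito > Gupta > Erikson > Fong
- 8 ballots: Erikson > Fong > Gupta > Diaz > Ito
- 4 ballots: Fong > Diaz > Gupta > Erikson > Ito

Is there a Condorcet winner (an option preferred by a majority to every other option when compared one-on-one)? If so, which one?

None — there is no Condorcet winner

Head-to-head results (22 voters total):
Diaz vs Ito: Diaz wins 22–0.
Diaz vs Gupta: Diaz wins 14–8.
Diaz vs Fong: Fong wins 12–10.
Diaz vs Erikson: Diaz wins 14–8.
Ito vs Gupta: Gupta wins 12–10.
Ito vs Fong: Fong wins 12–10.
Ito vs Erikson: Erikson wins 12–10.
Gupta vs Fong: Fong wins 12–10.
Gupta vs Erikson: Gupta wins 14–8.
Fong vs Erikson: Erikson wins 18–4.
No candidate beats all others: Diaz beats Erikson beats Fong beats Diaz, a majority cycle.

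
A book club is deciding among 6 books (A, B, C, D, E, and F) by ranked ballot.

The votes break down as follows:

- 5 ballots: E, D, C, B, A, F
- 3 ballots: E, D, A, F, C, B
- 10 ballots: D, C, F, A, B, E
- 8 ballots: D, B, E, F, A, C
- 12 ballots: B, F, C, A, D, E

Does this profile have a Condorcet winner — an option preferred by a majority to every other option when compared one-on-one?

Yes

Head-to-head results (38 voters total):
A vs B: B wins 25–13.
A vs C: C wins 27–11.
A vs D: D wins 26–12.
A vs E: A wins 22–16.
A vs F: F wins 30–8.
B vs C: B wins 20–18.
B vs D: D wins 26–12.
B vs E: B wins 30–8.
B vs F: B wins 25–13.
C vs D: D wins 26–12.
C vs E: C wins 22–16.
C vs F: F wins 23–15.
D vs E: D wins 30–8.
D vs F: D wins 26–12.
E vs F: F wins 22–16.
D beats each rival — A (26–12), B (26–12), C (26–12), E (30–8), F (26–12) — so D is the Condorcet winner.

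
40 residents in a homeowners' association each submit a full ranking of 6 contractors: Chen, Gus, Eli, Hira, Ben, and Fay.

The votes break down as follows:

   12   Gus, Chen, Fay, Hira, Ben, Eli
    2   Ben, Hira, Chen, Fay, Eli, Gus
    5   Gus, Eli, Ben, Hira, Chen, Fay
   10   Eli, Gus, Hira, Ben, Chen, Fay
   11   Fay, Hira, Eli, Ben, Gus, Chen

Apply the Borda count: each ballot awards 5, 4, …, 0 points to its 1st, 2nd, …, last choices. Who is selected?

Borda scores:
  Chen: 12·4 + 2·3 + 5·1 + 10·1 + 11·0 = 69
  Gus: 12·5 + 2·0 + 5·5 + 10·4 + 11·1 = 136
  Eli: 12·0 + 2·1 + 5·4 + 10·5 + 11·3 = 105
  Hira: 12·2 + 2·4 + 5·2 + 10·3 + 11·4 = 116
  Ben: 12·1 + 2·5 + 5·3 + 10·2 + 11·2 = 79
  Fay: 12·3 + 2·2 + 5·0 + 10·0 + 11·5 = 95
Gus has the highest total.

Gus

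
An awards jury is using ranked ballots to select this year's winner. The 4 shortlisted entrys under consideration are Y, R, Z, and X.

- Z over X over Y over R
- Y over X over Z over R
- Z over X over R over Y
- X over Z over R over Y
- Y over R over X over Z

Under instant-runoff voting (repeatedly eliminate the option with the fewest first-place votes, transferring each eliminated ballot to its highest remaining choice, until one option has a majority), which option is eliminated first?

Round 1: Y 2, Z 2, X 1, R 0. R has the fewest and is eliminated.
Round 2: Y 2, Z 2, X 1. X has the fewest and is eliminated.
Round 3: Z 3, Y 2. Z has a majority.

R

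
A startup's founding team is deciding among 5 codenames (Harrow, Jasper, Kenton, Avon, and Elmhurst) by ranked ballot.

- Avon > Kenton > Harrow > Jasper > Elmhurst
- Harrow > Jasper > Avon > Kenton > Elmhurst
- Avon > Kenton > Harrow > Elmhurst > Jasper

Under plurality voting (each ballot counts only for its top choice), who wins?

Avon

First-place vote totals:
  Harrow: 1
  Jasper: 0
  Kenton: 0
  Avon: 2
  Elmhurst: 0
Avon has the most first-place votes.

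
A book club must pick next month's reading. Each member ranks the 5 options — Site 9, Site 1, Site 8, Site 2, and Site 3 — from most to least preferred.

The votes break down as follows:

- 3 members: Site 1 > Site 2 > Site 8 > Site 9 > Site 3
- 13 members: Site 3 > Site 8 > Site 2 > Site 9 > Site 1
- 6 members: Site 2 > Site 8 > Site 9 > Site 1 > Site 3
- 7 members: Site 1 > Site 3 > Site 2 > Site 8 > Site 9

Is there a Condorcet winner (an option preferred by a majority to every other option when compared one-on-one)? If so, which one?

Head-to-head results (29 voters total):
Site 9 vs Site 1: Site 9 wins 19–10.
Site 9 vs Site 8: Site 8 wins 29–0.
Site 9 vs Site 2: Site 2 wins 29–0.
Site 9 vs Site 3: Site 3 wins 20–9.
Site 1 vs Site 8: Site 8 wins 19–10.
Site 1 vs Site 2: Site 2 wins 19–10.
Site 1 vs Site 3: Site 1 wins 16–13.
Site 8 vs Site 2: Site 2 wins 16–13.
Site 8 vs Site 3: Site 3 wins 20–9.
Site 2 vs Site 3: Site 3 wins 20–9.
No candidate beats all others: Site 9 beats Site 1 beats Site 3 beats Site 9, a majority cycle.

None — there is no Condorcet winner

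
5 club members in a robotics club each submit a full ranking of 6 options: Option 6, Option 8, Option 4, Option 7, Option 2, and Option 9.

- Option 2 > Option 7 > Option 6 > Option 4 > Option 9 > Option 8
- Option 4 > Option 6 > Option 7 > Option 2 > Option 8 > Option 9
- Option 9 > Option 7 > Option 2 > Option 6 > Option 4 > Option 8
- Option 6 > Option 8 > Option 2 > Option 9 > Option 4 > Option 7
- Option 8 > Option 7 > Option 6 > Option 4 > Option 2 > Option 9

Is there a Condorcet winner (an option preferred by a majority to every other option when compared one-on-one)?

Yes

Head-to-head results (5 voters total):
Option 6 vs Option 8: Option 6 wins 4–1.
Option 6 vs Option 4: Option 6 wins 4–1.
Option 6 vs Option 7: Option 7 wins 3–2.
Option 6 vs Option 2: Option 6 wins 3–2.
Option 6 vs Option 9: Option 6 wins 4–1.
Option 8 vs Option 4: Option 4 wins 3–2.
Option 8 vs Option 7: Option 7 wins 3–2.
Option 8 vs Option 2: Option 2 wins 3–2.
Option 8 vs Option 9: Option 8 wins 3–2.
Option 4 vs Option 7: Option 7 wins 3–2.
Option 4 vs Option 2: Option 2 wins 3–2.
Option 4 vs Option 9: Option 4 wins 3–2.
Option 7 vs Option 2: Option 7 wins 3–2.
Option 7 vs Option 9: Option 7 wins 3–2.
Option 2 vs Option 9: Option 2 wins 4–1.
Option 7 beats each rival — Option 6 (3–2), Option 8 (3–2), Option 4 (3–2), Option 2 (3–2), Option 9 (3–2) — so Option 7 is the Condorcet winner.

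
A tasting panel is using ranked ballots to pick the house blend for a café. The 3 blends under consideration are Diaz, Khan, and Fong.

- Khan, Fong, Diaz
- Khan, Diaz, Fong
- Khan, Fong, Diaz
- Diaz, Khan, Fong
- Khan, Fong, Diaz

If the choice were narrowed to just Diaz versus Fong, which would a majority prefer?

Ballots ranking Diaz above Fong: 2.
Ballots ranking Fong above Diaz: 3.
Fong wins the head-to-head, 3–2.

Fong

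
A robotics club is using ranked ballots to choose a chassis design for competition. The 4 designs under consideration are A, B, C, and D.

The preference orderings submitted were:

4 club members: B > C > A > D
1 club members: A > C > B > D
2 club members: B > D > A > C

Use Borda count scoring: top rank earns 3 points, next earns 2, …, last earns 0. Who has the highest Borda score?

Borda scores:
  A: 4·1 + 3 + 2·1 = 9
  B: 4·3 + 1 + 2·3 = 19
  C: 4·2 + 2 + 2·0 = 10
  D: 4·0 + 0 + 2·2 = 4
B has the highest total.

B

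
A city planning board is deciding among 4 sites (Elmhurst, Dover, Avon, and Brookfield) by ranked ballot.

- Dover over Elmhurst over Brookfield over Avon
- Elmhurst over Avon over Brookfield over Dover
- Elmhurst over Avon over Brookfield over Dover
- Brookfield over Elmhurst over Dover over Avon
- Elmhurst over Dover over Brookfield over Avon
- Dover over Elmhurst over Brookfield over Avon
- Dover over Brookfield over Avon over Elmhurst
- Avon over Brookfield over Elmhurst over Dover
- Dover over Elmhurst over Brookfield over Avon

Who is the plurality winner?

First-place vote totals:
  Elmhurst: 3
  Dover: 4
  Avon: 1
  Brookfield: 1
Dover has the most first-place votes.

Dover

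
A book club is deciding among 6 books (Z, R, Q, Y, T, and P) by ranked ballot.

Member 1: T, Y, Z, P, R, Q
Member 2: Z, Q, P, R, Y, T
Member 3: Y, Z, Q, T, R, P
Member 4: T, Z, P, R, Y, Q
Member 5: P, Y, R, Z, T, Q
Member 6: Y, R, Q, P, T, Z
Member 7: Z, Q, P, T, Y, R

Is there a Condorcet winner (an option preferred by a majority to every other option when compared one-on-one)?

No

Head-to-head results (7 voters total):
Z vs R: Z wins 5–2.
Z vs Q: Z wins 6–1.
Z vs Y: Y wins 4–3.
Z vs T: Z wins 4–3.
Z vs P: Z wins 5–2.
R vs Q: R wins 4–3.
R vs Y: Y wins 5–2.
R vs T: T wins 4–3.
R vs P: P wins 5–2.
Q vs Y: Y wins 5–2.
Q vs T: Q wins 4–3.
Q vs P: Q wins 4–3.
Y vs T: Y wins 4–3.
Y vs P: P wins 4–3.
T vs P: P wins 4–3.
No candidate beats all others: Z beats P beats Y beats Z, a majority cycle.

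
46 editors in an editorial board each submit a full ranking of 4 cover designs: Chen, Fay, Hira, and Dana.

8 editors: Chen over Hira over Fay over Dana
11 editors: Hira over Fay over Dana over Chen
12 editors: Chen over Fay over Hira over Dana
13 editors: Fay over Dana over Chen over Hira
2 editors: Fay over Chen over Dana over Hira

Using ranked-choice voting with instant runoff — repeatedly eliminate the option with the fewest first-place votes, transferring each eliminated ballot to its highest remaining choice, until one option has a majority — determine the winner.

Fay

Round 1: Chen 20, Fay 15, Hira 11, Dana 0. Dana has the fewest and is eliminated.
Round 2: Chen 20, Fay 15, Hira 11. Hira has the fewest and is eliminated.
Round 3: Fay 26, Chen 20. Fay has a majority.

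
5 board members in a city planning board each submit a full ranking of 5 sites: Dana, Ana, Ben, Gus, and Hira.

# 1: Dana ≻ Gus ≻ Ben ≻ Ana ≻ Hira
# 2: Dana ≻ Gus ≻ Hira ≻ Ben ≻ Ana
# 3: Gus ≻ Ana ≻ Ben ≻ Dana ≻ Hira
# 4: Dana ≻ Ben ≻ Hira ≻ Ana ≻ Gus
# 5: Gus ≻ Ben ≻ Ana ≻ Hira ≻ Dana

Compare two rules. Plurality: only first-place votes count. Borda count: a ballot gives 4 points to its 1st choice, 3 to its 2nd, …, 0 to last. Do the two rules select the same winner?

Plurality first-place counts: Dana 3, Ana 0, Ben 0, Gus 2, Hira 0 → Dana.
Borda totals: Dana 13, Ana 7, Ben 11, Gus 14, Hira 5 → Gus.
The two rules disagree: plurality picks Dana, Borda picks Gus.

No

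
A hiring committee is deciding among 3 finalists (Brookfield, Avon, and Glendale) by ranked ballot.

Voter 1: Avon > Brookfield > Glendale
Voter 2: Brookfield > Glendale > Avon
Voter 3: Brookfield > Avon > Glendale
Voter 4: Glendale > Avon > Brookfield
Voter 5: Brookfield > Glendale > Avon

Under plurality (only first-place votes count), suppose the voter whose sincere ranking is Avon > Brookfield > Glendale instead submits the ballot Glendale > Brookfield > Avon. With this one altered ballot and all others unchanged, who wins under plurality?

First-place totals with the altered ballot: Brookfield 3, Avon 0, Glendale 2.
The winner is unchanged: still Brookfield.

Brookfield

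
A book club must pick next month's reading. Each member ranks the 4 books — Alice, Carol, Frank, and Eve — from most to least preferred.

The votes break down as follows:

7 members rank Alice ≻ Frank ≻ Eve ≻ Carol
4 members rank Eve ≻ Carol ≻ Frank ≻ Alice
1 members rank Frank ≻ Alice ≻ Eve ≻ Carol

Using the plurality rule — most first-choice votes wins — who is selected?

First-place vote totals:
  Alice: 7
  Carol: 0
  Frank: 1
  Eve: 4
Alice has the most first-place votes.

Alice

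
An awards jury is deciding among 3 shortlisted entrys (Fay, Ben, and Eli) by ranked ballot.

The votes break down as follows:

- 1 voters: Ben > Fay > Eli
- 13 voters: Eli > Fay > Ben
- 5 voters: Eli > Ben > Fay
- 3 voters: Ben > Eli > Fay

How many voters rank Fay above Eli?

Ballots ranking Fay above Eli: 1.
Ballots ranking Eli above Fay: 13+5+3 = 21.
So 1 of 22 voters prefer Fay to Eli.

1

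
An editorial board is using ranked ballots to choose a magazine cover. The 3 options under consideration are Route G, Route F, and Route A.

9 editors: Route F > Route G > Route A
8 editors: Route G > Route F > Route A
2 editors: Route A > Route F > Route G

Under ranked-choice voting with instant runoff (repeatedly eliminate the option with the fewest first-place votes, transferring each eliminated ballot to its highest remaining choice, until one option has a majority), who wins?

Round 1: Route F 9, Route G 8, Route A 2. Route A has the fewest and is eliminated.
Round 2: Route F 11, Route G 8. Route F has a majority.

Route F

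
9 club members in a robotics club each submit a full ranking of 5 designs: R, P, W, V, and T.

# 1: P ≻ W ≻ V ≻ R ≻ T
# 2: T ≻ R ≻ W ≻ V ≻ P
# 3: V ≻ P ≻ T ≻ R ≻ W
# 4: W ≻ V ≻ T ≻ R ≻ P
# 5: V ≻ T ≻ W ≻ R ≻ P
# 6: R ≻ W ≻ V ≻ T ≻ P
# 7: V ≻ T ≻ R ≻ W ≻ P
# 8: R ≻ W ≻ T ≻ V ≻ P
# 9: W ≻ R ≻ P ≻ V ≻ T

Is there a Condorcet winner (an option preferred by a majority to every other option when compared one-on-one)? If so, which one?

There is no Condorcet winner

Head-to-head results (9 voters total):
R vs P: R wins 7–2.
R vs W: R wins 5–4.
R vs V: V wins 5–4.
R vs T: T wins 5–4.
P vs W: W wins 7–2.
P vs V: V wins 7–2.
P vs T: T wins 6–3.
W vs V: W wins 6–3.
W vs T: W wins 5–4.
V vs T: V wins 7–2.
No candidate beats all others: R beats W beats V beats R, a majority cycle.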